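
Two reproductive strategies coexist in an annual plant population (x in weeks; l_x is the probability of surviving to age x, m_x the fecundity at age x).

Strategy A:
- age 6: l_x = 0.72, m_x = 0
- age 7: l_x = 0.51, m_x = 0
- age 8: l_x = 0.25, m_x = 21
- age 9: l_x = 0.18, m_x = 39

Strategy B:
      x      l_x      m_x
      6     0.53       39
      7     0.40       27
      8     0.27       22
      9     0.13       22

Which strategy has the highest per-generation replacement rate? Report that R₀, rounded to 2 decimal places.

40.27

Strategy A: R₀ = 0.72×0 + 0.51×0 + 0.25×21 + 0.18×39 = 12.2700
Strategy B: R₀ = 0.53×39 + 0.40×27 + 0.27×22 + 0.13×22 = 40.2700
Highest R₀: strategy B with 40.2700.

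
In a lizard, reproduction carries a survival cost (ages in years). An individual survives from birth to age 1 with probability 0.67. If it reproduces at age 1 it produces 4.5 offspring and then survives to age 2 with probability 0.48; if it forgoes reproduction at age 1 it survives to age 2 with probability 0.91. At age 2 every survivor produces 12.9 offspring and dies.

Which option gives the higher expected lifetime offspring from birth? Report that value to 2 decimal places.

7.87

breed at age 1: R₀ = 0.67 × (4.5 + 0.48 × 12.9) = 0.67 × 10.6920 = 7.1636
delay to age 2: R₀ = 0.67 × (0.91 × 12.9) = 0.67 × 11.7390 = 7.8651
Higher: delay to age 2 (7.8651).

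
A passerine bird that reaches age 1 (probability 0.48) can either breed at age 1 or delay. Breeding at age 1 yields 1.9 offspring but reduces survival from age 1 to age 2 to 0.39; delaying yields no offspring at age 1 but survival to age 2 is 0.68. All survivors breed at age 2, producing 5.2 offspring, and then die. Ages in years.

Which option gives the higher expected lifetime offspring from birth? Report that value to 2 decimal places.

breed at age 1: R₀ = 0.48 × (1.9 + 0.39 × 5.2) = 0.48 × 3.9280 = 1.8854
delay to age 2: R₀ = 0.48 × (0.68 × 5.2) = 0.48 × 3.5360 = 1.6973
Higher: breed at age 1 (1.8854).

1.89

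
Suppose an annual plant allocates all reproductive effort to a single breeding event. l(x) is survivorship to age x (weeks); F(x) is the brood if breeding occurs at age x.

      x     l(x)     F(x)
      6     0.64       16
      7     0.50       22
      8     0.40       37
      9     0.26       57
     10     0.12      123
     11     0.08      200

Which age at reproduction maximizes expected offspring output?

11

Expected offspring if breeding at age x = l(x) × F(x):
  age 6: 0.64 × 16 = 10.240
  age 7: 0.50 × 22 = 11.000
  age 8: 0.40 × 37 = 14.800
  age 9: 0.26 × 57 = 14.820
  age 10: 0.12 × 123 = 14.760
  age 11: 0.08 × 200 = 16.000
Maximum at age 11 (16.000).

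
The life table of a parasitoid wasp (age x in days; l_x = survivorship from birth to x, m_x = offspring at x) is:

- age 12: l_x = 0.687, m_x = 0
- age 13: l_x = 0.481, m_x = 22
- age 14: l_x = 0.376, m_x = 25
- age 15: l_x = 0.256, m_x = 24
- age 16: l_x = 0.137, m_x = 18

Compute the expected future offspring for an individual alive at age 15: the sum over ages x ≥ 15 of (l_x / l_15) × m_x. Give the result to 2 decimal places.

l_15 = 0.256. Conditional survival from age 15 to x is l_x / l_15.
  x=15: (0.256/0.256) × 24 = 24.0000
  x=16: (0.137/0.256) × 18 = 9.6328
Sum = 24.0000 + 9.6328 = 33.6328

33.63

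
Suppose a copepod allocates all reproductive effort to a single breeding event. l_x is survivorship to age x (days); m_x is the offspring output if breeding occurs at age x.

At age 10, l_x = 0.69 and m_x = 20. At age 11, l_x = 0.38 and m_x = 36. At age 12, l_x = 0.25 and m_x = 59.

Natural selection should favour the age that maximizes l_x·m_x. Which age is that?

12

Expected offspring if breeding at age x = l_x × m_x:
  age 10: 0.69 × 20 = 13.800
  age 11: 0.38 × 36 = 13.680
  age 12: 0.25 × 59 = 14.750
Maximum at age 12 (14.750).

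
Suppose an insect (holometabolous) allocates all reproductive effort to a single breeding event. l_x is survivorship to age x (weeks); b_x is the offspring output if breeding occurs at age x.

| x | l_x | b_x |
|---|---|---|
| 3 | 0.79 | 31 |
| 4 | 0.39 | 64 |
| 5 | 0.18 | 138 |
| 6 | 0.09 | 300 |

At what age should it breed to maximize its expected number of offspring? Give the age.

Expected offspring if breeding at age x = l_x × b_x:
  age 3: 0.79 × 31 = 24.490
  age 4: 0.39 × 64 = 24.960
  age 5: 0.18 × 138 = 24.840
  age 6: 0.09 × 300 = 27.000
Maximum at age 6 (27.000).

6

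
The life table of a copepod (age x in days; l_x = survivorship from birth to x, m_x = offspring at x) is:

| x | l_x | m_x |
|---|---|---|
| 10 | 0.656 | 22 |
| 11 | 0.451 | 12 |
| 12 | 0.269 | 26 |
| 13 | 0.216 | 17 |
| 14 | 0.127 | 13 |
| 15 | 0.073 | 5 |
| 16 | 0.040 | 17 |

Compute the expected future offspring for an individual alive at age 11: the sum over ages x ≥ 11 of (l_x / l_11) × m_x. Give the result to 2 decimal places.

l_11 = 0.451. Conditional survival from age 11 to x is l_x / l_11.
  x=11: (0.451/0.451) × 12 = 12.0000
  x=12: (0.269/0.451) × 26 = 15.5078
  x=13: (0.216/0.451) × 17 = 8.1419
  x=14: (0.127/0.451) × 13 = 3.6608
  x=15: (0.073/0.451) × 5 = 0.8093
  x=16: (0.040/0.451) × 17 = 1.5078
Sum = 12.0000 + 15.5078 + 8.1419 + 3.6608 + 0.8093 + 1.5078 = 41.6275

41.63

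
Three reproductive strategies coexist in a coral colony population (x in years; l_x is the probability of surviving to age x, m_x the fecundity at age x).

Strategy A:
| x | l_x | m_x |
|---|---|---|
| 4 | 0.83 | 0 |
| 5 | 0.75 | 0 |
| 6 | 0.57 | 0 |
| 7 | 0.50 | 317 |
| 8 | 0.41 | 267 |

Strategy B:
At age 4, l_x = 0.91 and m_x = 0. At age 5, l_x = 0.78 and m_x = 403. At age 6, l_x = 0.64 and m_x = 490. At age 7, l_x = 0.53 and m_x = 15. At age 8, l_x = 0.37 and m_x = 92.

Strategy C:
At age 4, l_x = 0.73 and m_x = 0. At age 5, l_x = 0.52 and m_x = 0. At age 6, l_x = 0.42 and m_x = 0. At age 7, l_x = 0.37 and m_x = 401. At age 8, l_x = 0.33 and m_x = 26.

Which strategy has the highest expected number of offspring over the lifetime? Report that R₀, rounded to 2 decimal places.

Strategy A: R₀ = 0.83×0 + 0.75×0 + 0.57×0 + 0.50×317 + 0.41×267 = 267.9700
Strategy B: R₀ = 0.91×0 + 0.78×403 + 0.64×490 + 0.53×15 + 0.37×92 = 669.9300
Strategy C: R₀ = 0.73×0 + 0.52×0 + 0.42×0 + 0.37×401 + 0.33×26 = 156.9500
Highest R₀: strategy B with 669.9300.

669.93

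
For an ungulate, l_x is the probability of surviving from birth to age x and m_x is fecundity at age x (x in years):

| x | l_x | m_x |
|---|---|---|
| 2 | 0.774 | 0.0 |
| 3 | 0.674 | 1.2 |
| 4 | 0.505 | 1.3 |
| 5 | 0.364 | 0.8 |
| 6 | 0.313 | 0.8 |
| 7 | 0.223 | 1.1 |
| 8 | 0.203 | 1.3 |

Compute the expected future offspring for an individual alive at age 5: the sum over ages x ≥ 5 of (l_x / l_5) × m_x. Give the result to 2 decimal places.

l_5 = 0.364. Conditional survival from age 5 to x is l_x / l_5.
  x=5: (0.364/0.364) × 0.8 = 0.8000
  x=6: (0.313/0.364) × 0.8 = 0.6879
  x=7: (0.223/0.364) × 1.1 = 0.6739
  x=8: (0.203/0.364) × 1.3 = 0.7250
Sum = 0.8000 + 0.6879 + 0.6739 + 0.7250 = 2.8868

2.89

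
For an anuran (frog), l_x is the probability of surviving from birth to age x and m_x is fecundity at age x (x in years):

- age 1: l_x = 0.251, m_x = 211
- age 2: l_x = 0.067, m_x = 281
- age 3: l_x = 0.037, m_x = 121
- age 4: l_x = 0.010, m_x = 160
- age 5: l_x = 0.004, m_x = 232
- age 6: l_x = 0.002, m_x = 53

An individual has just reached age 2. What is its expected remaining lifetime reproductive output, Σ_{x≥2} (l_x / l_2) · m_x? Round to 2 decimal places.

l_2 = 0.067. Conditional survival from age 2 to x is l_x / l_2.
  x=2: (0.067/0.067) × 281 = 281.0000
  x=3: (0.037/0.067) × 121 = 66.8209
  x=4: (0.010/0.067) × 160 = 23.8806
  x=5: (0.004/0.067) × 232 = 13.8507
  x=6: (0.002/0.067) × 53 = 1.5821
Sum = 281.0000 + 66.8209 + 23.8806 + 13.8507 + 1.5821 = 387.1343

387.13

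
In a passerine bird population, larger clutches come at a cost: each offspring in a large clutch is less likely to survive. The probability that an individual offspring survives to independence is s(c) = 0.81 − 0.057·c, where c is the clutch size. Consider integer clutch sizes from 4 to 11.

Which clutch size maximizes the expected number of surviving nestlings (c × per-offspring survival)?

7

Expected surviving nestlings = c × s(c):
  c=4: 4 × 0.582 = 2.328
  c=5: 5 × 0.525 = 2.625
  c=6: 6 × 0.468 = 2.808
  c=7: 7 × 0.411 = 2.877
  c=8: 8 × 0.354 = 2.832
  c=9: 9 × 0.297 = 2.673
  c=10: 10 × 0.240 = 2.400
  c=11: 11 × 0.183 = 2.013
Maximum at c = 7 (2.877 surviving nestlings).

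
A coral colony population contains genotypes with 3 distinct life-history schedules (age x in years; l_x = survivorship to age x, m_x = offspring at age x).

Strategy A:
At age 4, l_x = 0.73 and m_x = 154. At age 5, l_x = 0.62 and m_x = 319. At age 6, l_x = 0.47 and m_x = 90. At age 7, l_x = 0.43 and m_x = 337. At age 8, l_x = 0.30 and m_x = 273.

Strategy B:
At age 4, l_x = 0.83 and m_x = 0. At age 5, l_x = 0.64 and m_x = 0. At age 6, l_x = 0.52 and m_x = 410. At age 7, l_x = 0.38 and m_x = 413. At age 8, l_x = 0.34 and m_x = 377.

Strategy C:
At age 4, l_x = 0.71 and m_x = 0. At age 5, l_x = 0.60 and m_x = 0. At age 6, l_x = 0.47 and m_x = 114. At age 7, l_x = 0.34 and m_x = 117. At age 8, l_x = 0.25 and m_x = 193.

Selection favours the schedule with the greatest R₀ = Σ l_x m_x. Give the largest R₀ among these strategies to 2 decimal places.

Strategy A: R₀ = 0.73×154 + 0.62×319 + 0.47×90 + 0.43×337 + 0.30×273 = 579.3100
Strategy B: R₀ = 0.83×0 + 0.64×0 + 0.52×410 + 0.38×413 + 0.34×377 = 498.3200
Strategy C: R₀ = 0.71×0 + 0.60×0 + 0.47×114 + 0.34×117 + 0.25×193 = 141.6100
Highest R₀: strategy A with 579.3100.

579.31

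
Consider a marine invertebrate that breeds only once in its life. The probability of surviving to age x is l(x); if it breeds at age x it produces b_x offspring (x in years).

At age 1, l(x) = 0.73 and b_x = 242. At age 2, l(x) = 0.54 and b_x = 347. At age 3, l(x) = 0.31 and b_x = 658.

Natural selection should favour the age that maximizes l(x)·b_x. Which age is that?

3

Expected offspring if breeding at age x = l(x) × b_x:
  age 1: 0.73 × 242 = 176.660
  age 2: 0.54 × 347 = 187.380
  age 3: 0.31 × 658 = 203.980
Maximum at age 3 (203.980).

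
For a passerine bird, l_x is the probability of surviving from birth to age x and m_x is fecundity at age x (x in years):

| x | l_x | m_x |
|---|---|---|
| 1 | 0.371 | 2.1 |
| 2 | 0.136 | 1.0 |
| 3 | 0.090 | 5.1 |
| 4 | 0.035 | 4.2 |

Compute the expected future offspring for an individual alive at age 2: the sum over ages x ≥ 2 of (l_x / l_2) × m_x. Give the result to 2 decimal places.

5.46

l_2 = 0.136. Conditional survival from age 2 to x is l_x / l_2.
  x=2: (0.136/0.136) × 1.0 = 1.0000
  x=3: (0.090/0.136) × 5.1 = 3.3750
  x=4: (0.035/0.136) × 4.2 = 1.0809
Sum = 1.0000 + 3.3750 + 1.0809 = 5.4559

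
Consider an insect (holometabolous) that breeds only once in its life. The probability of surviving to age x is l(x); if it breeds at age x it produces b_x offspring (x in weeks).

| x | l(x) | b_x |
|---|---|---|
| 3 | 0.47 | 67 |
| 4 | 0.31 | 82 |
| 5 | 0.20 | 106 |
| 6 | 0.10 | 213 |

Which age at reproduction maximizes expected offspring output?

Expected offspring if breeding at age x = l(x) × b_x:
  age 3: 0.47 × 67 = 31.490
  age 4: 0.31 × 82 = 25.420
  age 5: 0.20 × 106 = 21.200
  age 6: 0.10 × 213 = 21.300
Maximum at age 3 (31.490).

3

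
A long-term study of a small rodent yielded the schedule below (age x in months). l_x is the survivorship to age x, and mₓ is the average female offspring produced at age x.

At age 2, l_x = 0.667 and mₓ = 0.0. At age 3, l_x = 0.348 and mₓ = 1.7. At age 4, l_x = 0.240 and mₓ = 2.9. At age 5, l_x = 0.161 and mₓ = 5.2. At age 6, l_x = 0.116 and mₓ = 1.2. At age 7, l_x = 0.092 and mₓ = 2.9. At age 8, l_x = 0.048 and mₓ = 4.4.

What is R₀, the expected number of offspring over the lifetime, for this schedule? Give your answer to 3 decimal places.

R₀ = Σ l_x mₓ:
  age 2: 0.667 × 0.0 = 0.0000
  age 3: 0.348 × 1.7 = 0.5916
  age 4: 0.240 × 2.9 = 0.6960
  age 5: 0.161 × 5.2 = 0.8372
  age 6: 0.116 × 1.2 = 0.1392
  age 7: 0.092 × 2.9 = 0.2668
  age 8: 0.048 × 4.4 = 0.2112
R₀ = 0.0000 + 0.5916 + 0.6960 + 0.8372 + 0.1392 + 0.2668 + 0.2112 = 2.7420

2.742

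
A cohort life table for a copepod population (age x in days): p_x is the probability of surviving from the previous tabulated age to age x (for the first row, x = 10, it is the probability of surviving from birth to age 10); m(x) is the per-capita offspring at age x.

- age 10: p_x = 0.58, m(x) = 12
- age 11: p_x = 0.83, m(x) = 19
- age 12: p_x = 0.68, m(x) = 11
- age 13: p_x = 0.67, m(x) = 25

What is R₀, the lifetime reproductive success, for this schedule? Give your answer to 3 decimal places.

Survivorship from birth: l_x = p_10·p_11·…·p_x.
  l_10 = 0.58000
  l_11 = 0.48140
  l_12 = 0.32735
  l_13 = 0.21933
R₀ = Σ l_x m(x):
  age 10: 0.58000 × 12 = 6.9600
  age 11: 0.48140 × 19 = 9.1466
  age 12: 0.32735 × 11 = 3.6008
  age 13: 0.21933 × 25 = 5.4832
R₀ = 6.9600 + 9.1466 + 3.6008 + 5.4832 = 25.1907

25.191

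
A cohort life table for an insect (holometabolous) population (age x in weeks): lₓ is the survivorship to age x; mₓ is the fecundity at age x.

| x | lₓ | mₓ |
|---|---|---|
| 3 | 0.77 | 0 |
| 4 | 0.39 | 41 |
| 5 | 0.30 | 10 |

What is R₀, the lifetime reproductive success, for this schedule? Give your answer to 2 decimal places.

18.99

R₀ = Σ lₓ mₓ:
  age 3: 0.77 × 0 = 0.0000
  age 4: 0.39 × 41 = 15.9900
  age 5: 0.30 × 10 = 3.0000
R₀ = 0.0000 + 15.9900 + 3.0000 = 18.9900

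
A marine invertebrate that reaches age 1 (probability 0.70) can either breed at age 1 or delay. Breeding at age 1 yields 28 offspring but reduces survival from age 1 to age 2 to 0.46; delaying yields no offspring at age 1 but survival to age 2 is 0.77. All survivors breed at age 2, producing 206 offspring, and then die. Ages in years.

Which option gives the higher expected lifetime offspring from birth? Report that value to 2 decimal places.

breed at age 1: R₀ = 0.70 × (28 + 0.46 × 206) = 0.70 × 122.7600 = 85.9320
delay to age 2: R₀ = 0.70 × (0.77 × 206) = 0.70 × 158.6200 = 111.0340
Higher: delay to age 2 (111.0340).

111.03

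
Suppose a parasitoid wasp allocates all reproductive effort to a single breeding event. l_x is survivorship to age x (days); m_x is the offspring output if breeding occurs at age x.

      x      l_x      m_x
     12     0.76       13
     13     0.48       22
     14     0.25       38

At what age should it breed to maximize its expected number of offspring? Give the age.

Expected offspring if breeding at age x = l_x × m_x:
  age 12: 0.76 × 13 = 9.880
  age 13: 0.48 × 22 = 10.560
  age 14: 0.25 × 38 = 9.500
Maximum at age 13 (10.560).

13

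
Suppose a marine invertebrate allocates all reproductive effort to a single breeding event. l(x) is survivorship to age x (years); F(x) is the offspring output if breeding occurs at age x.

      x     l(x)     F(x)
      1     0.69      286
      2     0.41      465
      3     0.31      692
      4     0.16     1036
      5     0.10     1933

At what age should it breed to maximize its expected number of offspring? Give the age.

Expected offspring if breeding at age x = l(x) × F(x):
  age 1: 0.69 × 286 = 197.340
  age 2: 0.41 × 465 = 190.650
  age 3: 0.31 × 692 = 214.520
  age 4: 0.16 × 1036 = 165.760
  age 5: 0.10 × 1933 = 193.300
Maximum at age 3 (214.520).

3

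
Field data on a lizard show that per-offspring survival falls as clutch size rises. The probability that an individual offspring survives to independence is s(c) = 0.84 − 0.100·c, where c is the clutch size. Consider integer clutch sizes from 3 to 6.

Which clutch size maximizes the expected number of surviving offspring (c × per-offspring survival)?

Expected surviving offspring = c × s(c):
  c=3: 3 × 0.540 = 1.620
  c=4: 4 × 0.440 = 1.760
  c=5: 5 × 0.340 = 1.700
  c=6: 6 × 0.240 = 1.440
Maximum at c = 4 (1.760 surviving offspring).

4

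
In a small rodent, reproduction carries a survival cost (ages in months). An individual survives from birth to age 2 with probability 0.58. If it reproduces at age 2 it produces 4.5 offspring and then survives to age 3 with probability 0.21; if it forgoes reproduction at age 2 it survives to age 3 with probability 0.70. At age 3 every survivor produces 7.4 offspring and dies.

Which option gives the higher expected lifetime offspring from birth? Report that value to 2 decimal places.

breed at age 2: R₀ = 0.58 × (4.5 + 0.21 × 7.4) = 0.58 × 6.0540 = 3.5113
delay to age 3: R₀ = 0.58 × (0.70 × 7.4) = 0.58 × 5.1800 = 3.0044
Higher: breed at age 2 (3.5113).

3.51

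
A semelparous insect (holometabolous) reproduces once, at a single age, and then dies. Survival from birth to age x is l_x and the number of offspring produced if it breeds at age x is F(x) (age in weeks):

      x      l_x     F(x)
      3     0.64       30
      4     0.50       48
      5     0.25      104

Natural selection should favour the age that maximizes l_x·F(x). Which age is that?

Expected offspring if breeding at age x = l_x × F(x):
  age 3: 0.64 × 30 = 19.200
  age 4: 0.50 × 48 = 24.000
  age 5: 0.25 × 104 = 26.000
Maximum at age 5 (26.000).

5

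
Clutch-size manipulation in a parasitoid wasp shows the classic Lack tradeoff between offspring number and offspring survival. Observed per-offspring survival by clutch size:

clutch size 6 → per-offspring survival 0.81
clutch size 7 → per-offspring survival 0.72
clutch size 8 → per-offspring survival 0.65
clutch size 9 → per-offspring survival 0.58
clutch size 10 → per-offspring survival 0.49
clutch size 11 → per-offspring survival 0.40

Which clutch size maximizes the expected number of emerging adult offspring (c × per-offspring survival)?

9

Expected emerging adult offspring = c × s(c):
  c=6: 6 × 0.81 = 4.860
  c=7: 7 × 0.72 = 5.040
  c=8: 8 × 0.65 = 5.200
  c=9: 9 × 0.58 = 5.220
  c=10: 10 × 0.49 = 4.900
  c=11: 11 × 0.40 = 4.400
Maximum at c = 9 (5.220 emerging adult offspring).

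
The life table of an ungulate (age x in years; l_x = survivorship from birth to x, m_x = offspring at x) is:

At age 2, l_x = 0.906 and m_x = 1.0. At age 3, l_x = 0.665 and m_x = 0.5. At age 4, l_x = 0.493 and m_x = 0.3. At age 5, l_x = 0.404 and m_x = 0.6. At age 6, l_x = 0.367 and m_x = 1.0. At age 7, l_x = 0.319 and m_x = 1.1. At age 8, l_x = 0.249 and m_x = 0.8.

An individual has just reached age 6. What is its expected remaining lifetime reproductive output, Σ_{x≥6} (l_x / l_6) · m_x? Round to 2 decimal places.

2.50

l_6 = 0.367. Conditional survival from age 6 to x is l_x / l_6.
  x=6: (0.367/0.367) × 1.0 = 1.0000
  x=7: (0.319/0.367) × 1.1 = 0.9561
  x=8: (0.249/0.367) × 0.8 = 0.5428
Sum = 1.0000 + 0.9561 + 0.5428 = 2.4989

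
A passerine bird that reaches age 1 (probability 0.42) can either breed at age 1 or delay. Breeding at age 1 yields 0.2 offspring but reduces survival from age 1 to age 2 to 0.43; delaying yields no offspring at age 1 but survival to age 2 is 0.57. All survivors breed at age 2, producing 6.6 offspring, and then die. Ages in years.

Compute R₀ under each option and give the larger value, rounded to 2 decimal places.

breed at age 1: R₀ = 0.42 × (0.2 + 0.43 × 6.6) = 0.42 × 3.0380 = 1.2760
delay to age 2: R₀ = 0.42 × (0.57 × 6.6) = 0.42 × 3.7620 = 1.5800
Higher: delay to age 2 (1.5800).

1.58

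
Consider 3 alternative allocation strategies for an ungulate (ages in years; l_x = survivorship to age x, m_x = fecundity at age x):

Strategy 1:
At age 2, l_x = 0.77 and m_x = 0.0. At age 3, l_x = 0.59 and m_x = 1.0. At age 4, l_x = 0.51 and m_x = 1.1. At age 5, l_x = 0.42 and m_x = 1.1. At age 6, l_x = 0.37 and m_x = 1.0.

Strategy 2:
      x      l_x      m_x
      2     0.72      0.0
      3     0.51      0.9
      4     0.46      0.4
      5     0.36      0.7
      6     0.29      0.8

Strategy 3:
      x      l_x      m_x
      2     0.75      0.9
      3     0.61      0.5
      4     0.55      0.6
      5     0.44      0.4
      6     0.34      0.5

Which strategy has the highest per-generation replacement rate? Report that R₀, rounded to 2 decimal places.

Strategy 1: R₀ = 0.77×0.0 + 0.59×1.0 + 0.51×1.1 + 0.42×1.1 + 0.37×1.0 = 1.9830
Strategy 2: R₀ = 0.72×0.0 + 0.51×0.9 + 0.46×0.4 + 0.36×0.7 + 0.29×0.8 = 1.1270
Strategy 3: R₀ = 0.75×0.9 + 0.61×0.5 + 0.55×0.6 + 0.44×0.4 + 0.34×0.5 = 1.6560
Highest R₀: strategy 1 with 1.9830.

1.98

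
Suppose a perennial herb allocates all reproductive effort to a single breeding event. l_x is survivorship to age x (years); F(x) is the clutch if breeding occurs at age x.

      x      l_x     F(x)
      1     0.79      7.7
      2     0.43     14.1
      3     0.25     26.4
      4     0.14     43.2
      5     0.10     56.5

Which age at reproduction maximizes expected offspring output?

Expected offspring if breeding at age x = l_x × F(x):
  age 1: 0.79 × 7.7 = 6.083
  age 2: 0.43 × 14.1 = 6.063
  age 3: 0.25 × 26.4 = 6.600
  age 4: 0.14 × 43.2 = 6.048
  age 5: 0.10 × 56.5 = 5.650
Maximum at age 3 (6.600).

3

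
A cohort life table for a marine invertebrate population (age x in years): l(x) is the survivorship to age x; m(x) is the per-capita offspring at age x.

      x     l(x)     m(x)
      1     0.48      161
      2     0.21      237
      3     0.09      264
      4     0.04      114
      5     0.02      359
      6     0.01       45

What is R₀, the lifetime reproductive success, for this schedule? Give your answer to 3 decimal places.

R₀ = Σ l(x) m(x):
  age 1: 0.48 × 161 = 77.2800
  age 2: 0.21 × 237 = 49.7700
  age 3: 0.09 × 264 = 23.7600
  age 4: 0.04 × 114 = 4.5600
  age 5: 0.02 × 359 = 7.1800
  age 6: 0.01 × 45 = 0.4500
R₀ = 77.2800 + 49.7700 + 23.7600 + 4.5600 + 7.1800 + 0.4500 = 163.0000

163.000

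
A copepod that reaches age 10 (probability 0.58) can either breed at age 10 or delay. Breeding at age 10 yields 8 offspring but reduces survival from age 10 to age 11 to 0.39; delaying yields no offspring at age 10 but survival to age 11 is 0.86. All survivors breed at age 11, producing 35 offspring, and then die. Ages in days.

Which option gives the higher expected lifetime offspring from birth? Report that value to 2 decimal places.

17.46

breed at age 10: R₀ = 0.58 × (8 + 0.39 × 35) = 0.58 × 21.6500 = 12.5570
delay to age 11: R₀ = 0.58 × (0.86 × 35) = 0.58 × 30.1000 = 17.4580
Higher: delay to age 11 (17.4580).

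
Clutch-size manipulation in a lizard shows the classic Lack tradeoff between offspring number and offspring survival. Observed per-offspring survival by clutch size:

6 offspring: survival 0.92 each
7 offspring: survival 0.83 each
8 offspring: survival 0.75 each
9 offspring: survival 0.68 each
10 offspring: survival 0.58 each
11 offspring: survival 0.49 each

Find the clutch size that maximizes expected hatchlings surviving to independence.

Expected hatchlings surviving to independence = c × s(c):
  c=6: 6 × 0.92 = 5.520
  c=7: 7 × 0.83 = 5.810
  c=8: 8 × 0.75 = 6.000
  c=9: 9 × 0.68 = 6.120
  c=10: 10 × 0.58 = 5.800
  c=11: 11 × 0.49 = 5.390
Maximum at c = 9 (6.120 hatchlings surviving to independence).

9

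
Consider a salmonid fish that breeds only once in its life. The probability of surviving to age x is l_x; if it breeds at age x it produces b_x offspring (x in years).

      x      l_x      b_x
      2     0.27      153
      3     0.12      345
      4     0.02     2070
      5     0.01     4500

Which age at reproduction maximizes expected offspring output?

5

Expected offspring if breeding at age x = l_x × b_x:
  age 2: 0.27 × 153 = 41.310
  age 3: 0.12 × 345 = 41.400
  age 4: 0.02 × 2070 = 41.400
  age 5: 0.01 × 4500 = 45.000
Maximum at age 5 (45.000).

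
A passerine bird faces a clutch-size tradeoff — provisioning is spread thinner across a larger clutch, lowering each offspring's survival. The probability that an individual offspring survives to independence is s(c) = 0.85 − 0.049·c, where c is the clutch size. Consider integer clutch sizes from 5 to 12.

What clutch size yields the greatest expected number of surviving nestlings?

9

Expected surviving nestlings = c × s(c):
  c=5: 5 × 0.605 = 3.025
  c=6: 6 × 0.556 = 3.336
  c=7: 7 × 0.507 = 3.549
  c=8: 8 × 0.458 = 3.664
  c=9: 9 × 0.409 = 3.681
  c=10: 10 × 0.360 = 3.600
  c=11: 11 × 0.311 = 3.421
  c=12: 12 × 0.262 = 3.144
Maximum at c = 9 (3.681 surviving nestlings).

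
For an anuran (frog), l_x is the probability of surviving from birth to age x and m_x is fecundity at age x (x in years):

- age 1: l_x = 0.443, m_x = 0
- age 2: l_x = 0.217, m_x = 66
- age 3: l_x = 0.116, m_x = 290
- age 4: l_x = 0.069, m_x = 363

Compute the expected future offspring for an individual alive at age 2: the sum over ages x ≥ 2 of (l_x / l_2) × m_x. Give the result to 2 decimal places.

l_2 = 0.217. Conditional survival from age 2 to x is l_x / l_2.
  x=2: (0.217/0.217) × 66 = 66.0000
  x=3: (0.116/0.217) × 290 = 155.0230
  x=4: (0.069/0.217) × 363 = 115.4240
Sum = 66.0000 + 155.0230 + 115.4240 = 336.4470

336.45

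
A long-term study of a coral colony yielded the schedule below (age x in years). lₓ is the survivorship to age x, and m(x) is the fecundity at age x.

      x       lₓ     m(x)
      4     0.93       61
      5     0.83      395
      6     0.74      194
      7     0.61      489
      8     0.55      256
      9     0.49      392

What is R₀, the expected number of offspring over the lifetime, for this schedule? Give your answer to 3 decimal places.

1159.310

R₀ = Σ lₓ m(x):
  age 4: 0.93 × 61 = 56.7300
  age 5: 0.83 × 395 = 327.8500
  age 6: 0.74 × 194 = 143.5600
  age 7: 0.61 × 489 = 298.2900
  age 8: 0.55 × 256 = 140.8000
  age 9: 0.49 × 392 = 192.0800
R₀ = 56.7300 + 327.8500 + 143.5600 + 298.2900 + 140.8000 + 192.0800 = 1159.3100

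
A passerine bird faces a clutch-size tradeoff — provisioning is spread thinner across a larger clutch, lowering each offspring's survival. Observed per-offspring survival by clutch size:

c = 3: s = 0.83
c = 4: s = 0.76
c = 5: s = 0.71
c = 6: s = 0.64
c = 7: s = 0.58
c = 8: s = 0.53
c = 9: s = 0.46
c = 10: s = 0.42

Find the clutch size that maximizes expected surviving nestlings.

Expected surviving nestlings = c × s(c):
  c=3: 3 × 0.83 = 2.490
  c=4: 4 × 0.76 = 3.040
  c=5: 5 × 0.71 = 3.550
  c=6: 6 × 0.64 = 3.840
  c=7: 7 × 0.58 = 4.060
  c=8: 8 × 0.53 = 4.240
  c=9: 9 × 0.46 = 4.140
  c=10: 10 × 0.42 = 4.200
Maximum at c = 8 (4.240 surviving nestlings).

8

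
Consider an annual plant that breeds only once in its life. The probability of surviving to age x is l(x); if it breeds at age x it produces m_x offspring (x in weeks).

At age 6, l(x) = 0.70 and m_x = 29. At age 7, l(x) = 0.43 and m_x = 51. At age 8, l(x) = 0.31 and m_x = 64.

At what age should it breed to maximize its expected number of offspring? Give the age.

Expected offspring if breeding at age x = l(x) × m_x:
  age 6: 0.70 × 29 = 20.300
  age 7: 0.43 × 51 = 21.930
  age 8: 0.31 × 64 = 19.840
Maximum at age 7 (21.930).

7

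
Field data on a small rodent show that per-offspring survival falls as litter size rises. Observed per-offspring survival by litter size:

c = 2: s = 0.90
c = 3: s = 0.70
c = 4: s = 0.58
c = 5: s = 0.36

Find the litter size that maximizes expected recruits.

4

Expected recruits = c × s(c):
  c=2: 2 × 0.90 = 1.800
  c=3: 3 × 0.70 = 2.100
  c=4: 4 × 0.58 = 2.320
  c=5: 5 × 0.36 = 1.800
Maximum at c = 4 (2.320 recruits).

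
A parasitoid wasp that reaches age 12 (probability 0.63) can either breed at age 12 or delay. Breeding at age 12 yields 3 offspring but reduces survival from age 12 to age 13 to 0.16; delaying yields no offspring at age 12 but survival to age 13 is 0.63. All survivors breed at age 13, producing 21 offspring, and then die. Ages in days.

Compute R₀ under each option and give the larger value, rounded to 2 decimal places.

breed at age 12: R₀ = 0.63 × (3 + 0.16 × 21) = 0.63 × 6.3600 = 4.0068
delay to age 13: R₀ = 0.63 × (0.63 × 21) = 0.63 × 13.2300 = 8.3349
Higher: delay to age 13 (8.3349).

8.33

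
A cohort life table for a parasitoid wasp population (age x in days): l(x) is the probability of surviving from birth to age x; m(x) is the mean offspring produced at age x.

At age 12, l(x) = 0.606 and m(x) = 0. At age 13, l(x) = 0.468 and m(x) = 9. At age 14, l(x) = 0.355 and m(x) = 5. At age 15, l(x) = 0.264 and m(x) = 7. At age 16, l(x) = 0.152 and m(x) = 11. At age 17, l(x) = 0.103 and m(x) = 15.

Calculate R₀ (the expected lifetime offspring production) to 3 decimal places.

11.052

R₀ = Σ l(x) m(x):
  age 12: 0.606 × 0 = 0.0000
  age 13: 0.468 × 9 = 4.2120
  age 14: 0.355 × 5 = 1.7750
  age 15: 0.264 × 7 = 1.8480
  age 16: 0.152 × 11 = 1.6720
  age 17: 0.103 × 15 = 1.5450
R₀ = 0.0000 + 4.2120 + 1.7750 + 1.8480 + 1.6720 + 1.5450 = 11.0520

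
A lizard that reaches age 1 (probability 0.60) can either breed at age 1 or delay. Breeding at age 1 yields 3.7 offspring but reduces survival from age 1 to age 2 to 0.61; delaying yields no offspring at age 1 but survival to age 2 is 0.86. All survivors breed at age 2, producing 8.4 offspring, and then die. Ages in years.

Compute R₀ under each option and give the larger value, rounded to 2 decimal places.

5.29

breed at age 1: R₀ = 0.60 × (3.7 + 0.61 × 8.4) = 0.60 × 8.8240 = 5.2944
delay to age 2: R₀ = 0.60 × (0.86 × 8.4) = 0.60 × 7.2240 = 4.3344
Higher: breed at age 1 (5.2944).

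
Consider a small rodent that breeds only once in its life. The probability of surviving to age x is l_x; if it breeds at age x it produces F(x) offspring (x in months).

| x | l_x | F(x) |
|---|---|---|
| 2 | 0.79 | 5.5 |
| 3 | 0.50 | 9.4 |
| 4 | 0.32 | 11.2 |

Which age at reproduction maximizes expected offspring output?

Expected offspring if breeding at age x = l_x × F(x):
  age 2: 0.79 × 5.5 = 4.345
  age 3: 0.50 × 9.4 = 4.700
  age 4: 0.32 × 11.2 = 3.584
Maximum at age 3 (4.700).

3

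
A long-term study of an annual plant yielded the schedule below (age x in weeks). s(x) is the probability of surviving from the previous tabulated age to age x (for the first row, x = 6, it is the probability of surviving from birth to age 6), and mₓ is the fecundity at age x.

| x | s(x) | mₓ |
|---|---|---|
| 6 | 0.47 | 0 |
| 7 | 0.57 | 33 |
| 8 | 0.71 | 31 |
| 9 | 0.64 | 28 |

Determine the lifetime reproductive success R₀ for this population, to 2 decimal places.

18.15

Survivorship from birth: l_x = s_6·s_7·…·s_x.
  l_6 = 0.47000
  l_7 = 0.26790
  l_8 = 0.19021
  l_9 = 0.12173
R₀ = Σ l_x mₓ:
  age 6: 0.47000 × 0 = 0.0000
  age 7: 0.26790 × 33 = 8.8407
  age 8: 0.19021 × 31 = 5.8965
  age 9: 0.12173 × 28 = 3.4084
R₀ = 0.0000 + 8.8407 + 5.8965 + 3.4084 = 18.1456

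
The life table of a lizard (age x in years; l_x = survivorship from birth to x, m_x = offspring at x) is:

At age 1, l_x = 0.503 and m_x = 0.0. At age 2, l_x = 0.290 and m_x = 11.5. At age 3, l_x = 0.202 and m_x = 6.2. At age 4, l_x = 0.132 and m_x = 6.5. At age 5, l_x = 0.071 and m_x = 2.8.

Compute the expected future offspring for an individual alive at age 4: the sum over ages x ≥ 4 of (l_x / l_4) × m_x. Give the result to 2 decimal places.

l_4 = 0.132. Conditional survival from age 4 to x is l_x / l_4.
  x=4: (0.132/0.132) × 6.5 = 6.5000
  x=5: (0.071/0.132) × 2.8 = 1.5061
Sum = 6.5000 + 1.5061 = 8.0061

8.01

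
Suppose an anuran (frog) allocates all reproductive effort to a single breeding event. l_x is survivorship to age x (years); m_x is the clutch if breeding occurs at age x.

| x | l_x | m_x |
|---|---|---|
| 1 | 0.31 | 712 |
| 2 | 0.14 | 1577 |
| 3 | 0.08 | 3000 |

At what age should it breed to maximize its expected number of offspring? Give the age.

3

Expected offspring if breeding at age x = l_x × m_x:
  age 1: 0.31 × 712 = 220.720
  age 2: 0.14 × 1577 = 220.780
  age 3: 0.08 × 3000 = 240.000
Maximum at age 3 (240.000).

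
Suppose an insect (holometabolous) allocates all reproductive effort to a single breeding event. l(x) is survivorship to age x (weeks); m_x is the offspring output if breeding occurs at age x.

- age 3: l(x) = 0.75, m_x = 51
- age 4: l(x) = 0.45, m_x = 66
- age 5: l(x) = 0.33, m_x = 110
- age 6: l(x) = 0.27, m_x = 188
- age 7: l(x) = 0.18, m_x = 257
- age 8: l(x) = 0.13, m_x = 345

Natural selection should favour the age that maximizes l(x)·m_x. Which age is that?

6

Expected offspring if breeding at age x = l(x) × m_x:
  age 3: 0.75 × 51 = 38.250
  age 4: 0.45 × 66 = 29.700
  age 5: 0.33 × 110 = 36.300
  age 6: 0.27 × 188 = 50.760
  age 7: 0.18 × 257 = 46.260
  age 8: 0.13 × 345 = 44.850
Maximum at age 6 (50.760).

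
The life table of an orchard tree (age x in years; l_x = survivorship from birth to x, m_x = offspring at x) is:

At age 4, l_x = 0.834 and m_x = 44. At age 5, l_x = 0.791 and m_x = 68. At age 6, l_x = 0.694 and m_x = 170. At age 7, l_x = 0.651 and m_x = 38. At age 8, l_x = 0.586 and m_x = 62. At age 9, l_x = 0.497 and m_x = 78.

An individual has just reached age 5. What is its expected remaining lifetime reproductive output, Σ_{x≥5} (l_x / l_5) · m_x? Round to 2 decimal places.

l_5 = 0.791. Conditional survival from age 5 to x is l_x / l_5.
  x=5: (0.791/0.791) × 68 = 68.0000
  x=6: (0.694/0.791) × 170 = 149.1530
  x=7: (0.651/0.791) × 38 = 31.2743
  x=8: (0.586/0.791) × 62 = 45.9317
  x=9: (0.497/0.791) × 78 = 49.0088
Sum = 68.0000 + 149.1530 + 31.2743 + 45.9317 + 49.0088 = 343.3679

343.37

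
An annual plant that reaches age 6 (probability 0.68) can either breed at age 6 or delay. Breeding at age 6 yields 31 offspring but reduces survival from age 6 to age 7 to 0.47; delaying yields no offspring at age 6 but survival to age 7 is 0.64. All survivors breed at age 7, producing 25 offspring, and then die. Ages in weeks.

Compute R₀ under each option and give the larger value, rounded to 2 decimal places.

breed at age 6: R₀ = 0.68 × (31 + 0.47 × 25) = 0.68 × 42.7500 = 29.0700
delay to age 7: R₀ = 0.68 × (0.64 × 25) = 0.68 × 16.0000 = 10.8800
Higher: breed at age 6 (29.0700).

29.07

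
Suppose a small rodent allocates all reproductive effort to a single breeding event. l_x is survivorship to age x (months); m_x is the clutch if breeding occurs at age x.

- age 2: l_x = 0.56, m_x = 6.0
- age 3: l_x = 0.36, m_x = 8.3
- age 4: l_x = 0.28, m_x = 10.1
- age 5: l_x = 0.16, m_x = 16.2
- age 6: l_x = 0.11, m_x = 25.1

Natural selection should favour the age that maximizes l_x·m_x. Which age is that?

2

Expected offspring if breeding at age x = l_x × m_x:
  age 2: 0.56 × 6.0 = 3.360
  age 3: 0.36 × 8.3 = 2.988
  age 4: 0.28 × 10.1 = 2.828
  age 5: 0.16 × 16.2 = 2.592
  age 6: 0.11 × 25.1 = 2.761
Maximum at age 2 (3.360).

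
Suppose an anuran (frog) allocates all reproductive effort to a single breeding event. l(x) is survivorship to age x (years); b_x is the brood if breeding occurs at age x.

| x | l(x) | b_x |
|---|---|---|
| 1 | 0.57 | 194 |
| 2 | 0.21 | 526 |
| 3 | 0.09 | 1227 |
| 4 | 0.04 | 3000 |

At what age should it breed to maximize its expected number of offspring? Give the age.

Expected offspring if breeding at age x = l(x) × b_x:
  age 1: 0.57 × 194 = 110.580
  age 2: 0.21 × 526 = 110.460
  age 3: 0.09 × 1227 = 110.430
  age 4: 0.04 × 3000 = 120.000
Maximum at age 4 (120.000).

4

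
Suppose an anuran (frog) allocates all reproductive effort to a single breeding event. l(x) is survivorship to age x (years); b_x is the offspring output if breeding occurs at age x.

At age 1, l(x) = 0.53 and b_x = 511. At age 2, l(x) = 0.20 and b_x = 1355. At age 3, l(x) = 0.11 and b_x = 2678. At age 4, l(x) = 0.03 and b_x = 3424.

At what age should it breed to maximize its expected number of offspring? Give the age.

3

Expected offspring if breeding at age x = l(x) × b_x:
  age 1: 0.53 × 511 = 270.830
  age 2: 0.20 × 1355 = 271.000
  age 3: 0.11 × 2678 = 294.580
  age 4: 0.03 × 3424 = 102.720
Maximum at age 3 (294.580).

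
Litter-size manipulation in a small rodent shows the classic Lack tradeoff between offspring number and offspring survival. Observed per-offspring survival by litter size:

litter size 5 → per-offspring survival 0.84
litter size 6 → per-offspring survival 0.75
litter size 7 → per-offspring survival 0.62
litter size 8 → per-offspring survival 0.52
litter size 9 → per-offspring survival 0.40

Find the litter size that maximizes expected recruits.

6

Expected recruits = c × s(c):
  c=5: 5 × 0.84 = 4.200
  c=6: 6 × 0.75 = 4.500
  c=7: 7 × 0.62 = 4.340
  c=8: 8 × 0.52 = 4.160
  c=9: 9 × 0.40 = 3.600
Maximum at c = 6 (4.500 recruits).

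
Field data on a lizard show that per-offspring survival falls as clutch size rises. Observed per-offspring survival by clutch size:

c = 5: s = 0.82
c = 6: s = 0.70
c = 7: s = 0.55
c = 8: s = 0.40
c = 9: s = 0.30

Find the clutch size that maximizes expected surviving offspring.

6

Expected surviving offspring = c × s(c):
  c=5: 5 × 0.82 = 4.100
  c=6: 6 × 0.70 = 4.200
  c=7: 7 × 0.55 = 3.850
  c=8: 8 × 0.40 = 3.200
  c=9: 9 × 0.30 = 2.700
Maximum at c = 6 (4.200 surviving offspring).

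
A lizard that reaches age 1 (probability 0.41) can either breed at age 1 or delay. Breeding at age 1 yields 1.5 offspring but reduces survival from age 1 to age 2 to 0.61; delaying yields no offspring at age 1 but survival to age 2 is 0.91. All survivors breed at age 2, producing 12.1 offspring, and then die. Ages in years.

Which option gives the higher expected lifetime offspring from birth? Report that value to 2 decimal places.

4.51

breed at age 1: R₀ = 0.41 × (1.5 + 0.61 × 12.1) = 0.41 × 8.8810 = 3.6412
delay to age 2: R₀ = 0.41 × (0.91 × 12.1) = 0.41 × 11.0110 = 4.5145
Higher: delay to age 2 (4.5145).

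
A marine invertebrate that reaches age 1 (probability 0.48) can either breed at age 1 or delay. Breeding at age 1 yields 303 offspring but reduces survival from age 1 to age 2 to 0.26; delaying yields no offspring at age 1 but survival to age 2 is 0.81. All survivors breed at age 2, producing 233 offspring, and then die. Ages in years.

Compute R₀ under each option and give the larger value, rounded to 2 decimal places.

breed at age 1: R₀ = 0.48 × (303 + 0.26 × 233) = 0.48 × 363.5800 = 174.5184
delay to age 2: R₀ = 0.48 × (0.81 × 233) = 0.48 × 188.7300 = 90.5904
Higher: breed at age 1 (174.5184).

174.52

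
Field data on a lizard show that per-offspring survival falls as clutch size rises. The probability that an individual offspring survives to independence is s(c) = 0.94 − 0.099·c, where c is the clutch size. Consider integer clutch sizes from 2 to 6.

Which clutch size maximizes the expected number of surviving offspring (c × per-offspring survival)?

Expected surviving offspring = c × s(c):
  c=2: 2 × 0.742 = 1.484
  c=3: 3 × 0.643 = 1.929
  c=4: 4 × 0.544 = 2.176
  c=5: 5 × 0.445 = 2.225
  c=6: 6 × 0.346 = 2.076
Maximum at c = 5 (2.225 surviving offspring).

5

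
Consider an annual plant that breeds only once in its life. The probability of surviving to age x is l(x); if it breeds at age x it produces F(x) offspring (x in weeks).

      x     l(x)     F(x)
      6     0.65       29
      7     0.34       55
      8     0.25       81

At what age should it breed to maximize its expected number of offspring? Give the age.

8

Expected offspring if breeding at age x = l(x) × F(x):
  age 6: 0.65 × 29 = 18.850
  age 7: 0.34 × 55 = 18.700
  age 8: 0.25 × 81 = 20.250
Maximum at age 8 (20.250).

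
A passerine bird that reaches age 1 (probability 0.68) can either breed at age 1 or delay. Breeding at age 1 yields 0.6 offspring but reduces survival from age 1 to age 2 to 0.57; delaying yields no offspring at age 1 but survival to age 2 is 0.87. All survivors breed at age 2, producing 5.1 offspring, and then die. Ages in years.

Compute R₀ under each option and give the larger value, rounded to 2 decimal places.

3.02

breed at age 1: R₀ = 0.68 × (0.6 + 0.57 × 5.1) = 0.68 × 3.5070 = 2.3848
delay to age 2: R₀ = 0.68 × (0.87 × 5.1) = 0.68 × 4.4370 = 3.0172
Higher: delay to age 2 (3.0172).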